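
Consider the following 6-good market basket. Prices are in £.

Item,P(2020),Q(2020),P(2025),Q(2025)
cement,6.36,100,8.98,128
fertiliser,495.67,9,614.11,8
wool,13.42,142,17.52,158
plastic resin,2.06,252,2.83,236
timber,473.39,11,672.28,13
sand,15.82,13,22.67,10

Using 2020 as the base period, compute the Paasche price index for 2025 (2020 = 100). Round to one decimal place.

134.8

Paasche price index uses current-period quantities as weights.
ΣP(2025)·Q(2025) = 8.98×128 + 614.11×8 + 17.52×158 + 2.83×236 + 672.28×13 + 22.67×10 = 1149.44 + 4912.88 + 2768.16 + 667.88 + 8739.64 + 226.7 = 18464.7
ΣP(2020)·Q(2025) = 6.36×128 + 495.67×8 + 13.42×158 + 2.06×236 + 473.39×13 + 15.82×10 = 814.08 + 3965.36 + 2120.36 + 486.16 + 6154.07 + 158.2 = 13698.23
Index = 18464.7 / 13698.23 × 100 = 134.7962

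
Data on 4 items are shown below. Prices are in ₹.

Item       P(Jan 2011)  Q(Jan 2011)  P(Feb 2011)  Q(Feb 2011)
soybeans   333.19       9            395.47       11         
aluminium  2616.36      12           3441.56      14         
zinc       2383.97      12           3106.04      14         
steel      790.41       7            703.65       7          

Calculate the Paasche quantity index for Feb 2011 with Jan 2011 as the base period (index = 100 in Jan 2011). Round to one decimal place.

116.0

Paasche quantity index uses current-period prices as weights.
ΣP(Feb 2011)·Q(Feb 2011) = 395.47×11 + 3441.56×14 + 3106.04×14 + 703.65×7 = 4350.17 + 48181.84 + 43484.56 + 4925.55 = 100942.12
ΣP(Feb 2011)·Q(Jan 2011) = 395.47×9 + 3441.56×12 + 3106.04×12 + 703.65×7 = 3559.23 + 41298.72 + 37272.48 + 4925.55 = 87055.98
Index = 100942.12 / 87055.98 × 100 = 115.9508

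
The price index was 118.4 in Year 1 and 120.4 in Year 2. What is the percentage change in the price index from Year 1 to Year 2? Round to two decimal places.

1.69%

Change = (120.4 − 118.4) / 118.4 × 100
       = 2.0 / 118.4 × 100 = 1.6892%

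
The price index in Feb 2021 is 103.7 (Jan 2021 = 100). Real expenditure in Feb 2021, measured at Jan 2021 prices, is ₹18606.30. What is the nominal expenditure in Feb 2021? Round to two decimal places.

Nominal = Real × (Index/100) = 18606.30 × (103.7/100)
        = 18606.30 × 1.037 = 19294.7331

19294.73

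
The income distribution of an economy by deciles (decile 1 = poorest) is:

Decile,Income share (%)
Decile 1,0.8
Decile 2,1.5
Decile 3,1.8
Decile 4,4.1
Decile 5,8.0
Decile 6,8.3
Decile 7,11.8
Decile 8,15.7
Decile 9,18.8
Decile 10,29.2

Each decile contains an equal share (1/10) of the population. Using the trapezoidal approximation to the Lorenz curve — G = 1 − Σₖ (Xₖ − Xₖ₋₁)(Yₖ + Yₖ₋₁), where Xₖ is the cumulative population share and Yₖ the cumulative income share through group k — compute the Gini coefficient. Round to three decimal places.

0.470

Cumulative income shares Yₖ: 0.0080, 0.0230, 0.0410, 0.0820, 0.1620, 0.2450, 0.3630, 0.5200, 0.7080, 1.0000
Σ (Xₖ−Xₖ₋₁)(Yₖ+Yₖ₋₁) = (1/10)(0.0080+0.0000) + (1/10)(0.0230+0.0080) + (1/10)(0.0410+0.0230) + (1/10)(0.0820+0.0410) + (1/10)(0.1620+0.0820) + (1/10)(0.2450+0.1620) + (1/10)(0.3630+0.2450) + (1/10)(0.5200+0.3630) + (1/10)(0.7080+0.5200) + (1/10)(1.0000+0.7080)
  = 0.0008 + 0.0031 + 0.0064 + 0.0123 + 0.0244 + 0.0407 + 0.0608 + 0.0883 + 0.1228 + 0.1708 = 0.5304
G = 1 − 0.5304 = 0.4696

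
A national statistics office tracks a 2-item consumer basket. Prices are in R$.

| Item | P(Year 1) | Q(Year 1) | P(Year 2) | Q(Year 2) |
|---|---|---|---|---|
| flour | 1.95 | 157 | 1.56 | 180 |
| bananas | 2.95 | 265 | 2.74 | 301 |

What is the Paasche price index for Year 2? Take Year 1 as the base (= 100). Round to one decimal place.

Paasche price index uses current-period quantities as weights.
ΣP(Year 2)·Q(Year 2) = 1.56×180 + 2.74×301 = 280.8 + 824.74 = 1105.54
ΣP(Year 1)·Q(Year 2) = 1.95×180 + 2.95×301 = 351 + 887.95 = 1238.95
Index = 1105.54 / 1238.95 × 100 = 89.2320

89.2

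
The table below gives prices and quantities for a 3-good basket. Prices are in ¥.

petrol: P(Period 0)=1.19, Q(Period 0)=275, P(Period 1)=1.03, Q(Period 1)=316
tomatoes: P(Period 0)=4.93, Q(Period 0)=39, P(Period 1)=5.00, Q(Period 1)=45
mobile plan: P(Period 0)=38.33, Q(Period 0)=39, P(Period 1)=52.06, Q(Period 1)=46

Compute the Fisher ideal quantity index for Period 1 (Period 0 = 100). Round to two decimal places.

117.31

Laspeyres component (base-period weights):
ΣP(Period 0)Q(Period 1) = 1.19×316 + 4.93×45 + 38.33×46 = 376.04 + 221.85 + 1763.18 = 2361.07
ΣP(Period 0)Q(Period 0) = 1.19×275 + 4.93×39 + 38.33×39 = 327.25 + 192.27 + 1494.87 = 2014.39
L = 2361.07 / 2014.39 × 100 = 117.2102
Paasche component (current-period weights):
ΣP(Period 1)Q(Period 1) = 1.03×316 + 5.00×45 + 52.06×46 = 325.48 + 225 + 2394.76 = 2945.24
ΣP(Period 1)Q(Period 0) = 1.03×275 + 5.00×39 + 52.06×39 = 283.25 + 195 + 2030.34 = 2508.59
P = 2945.24 / 2508.59 × 100 = 117.4062
Fisher = √(L × P) = √(117.2102 × 117.4062) = 117.3081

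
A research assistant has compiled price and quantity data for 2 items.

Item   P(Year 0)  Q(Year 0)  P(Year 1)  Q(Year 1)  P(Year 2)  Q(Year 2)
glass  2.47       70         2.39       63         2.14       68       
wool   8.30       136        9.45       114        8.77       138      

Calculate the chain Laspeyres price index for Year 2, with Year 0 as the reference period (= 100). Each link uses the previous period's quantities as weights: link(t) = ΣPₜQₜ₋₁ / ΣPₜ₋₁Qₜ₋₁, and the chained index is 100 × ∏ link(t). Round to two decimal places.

103.11

Link Year 0→Year 1:
ΣP(Year 1)Q(Year 0) = 2.39×70 + 9.45×136 = 167.3 + 1285.2 = 1452.5
ΣP(Year 0)Q(Year 0) = 2.47×70 + 8.30×136 = 172.9 + 1128.8 = 1301.7
link = 1452.5/1301.7 = 1.115849
Link Year 1→Year 2:
ΣP(Year 2)Q(Year 1) = 2.14×63 + 8.77×114 = 134.82 + 999.78 = 1134.6
ΣP(Year 1)Q(Year 1) = 2.39×63 + 9.45×114 = 150.57 + 1077.3 = 1227.87
link = 1134.6/1227.87 = 0.924039
Chained index = 100 × 1.115849 × 0.924039 = 103.1088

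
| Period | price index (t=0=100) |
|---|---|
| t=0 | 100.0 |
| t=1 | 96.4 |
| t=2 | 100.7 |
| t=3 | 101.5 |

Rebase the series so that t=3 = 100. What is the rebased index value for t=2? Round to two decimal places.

Rebased(t=2) = 100.7 / 101.5 × 100 = 99.2118

99.21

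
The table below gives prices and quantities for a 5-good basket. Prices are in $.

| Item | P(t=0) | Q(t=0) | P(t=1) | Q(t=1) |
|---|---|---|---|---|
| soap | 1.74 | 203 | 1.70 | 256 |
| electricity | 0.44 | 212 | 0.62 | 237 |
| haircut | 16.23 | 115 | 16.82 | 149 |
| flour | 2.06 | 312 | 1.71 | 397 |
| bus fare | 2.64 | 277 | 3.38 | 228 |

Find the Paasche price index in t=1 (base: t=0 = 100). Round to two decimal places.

Paasche price index uses current-period quantities as weights.
ΣP(t=1)·Q(t=1) = 1.70×256 + 0.62×237 + 16.82×149 + 1.71×397 + 3.38×228 = 435.2 + 146.94 + 2506.18 + 678.87 + 770.64 = 4537.83
ΣP(t=0)·Q(t=1) = 1.74×256 + 0.44×237 + 16.23×149 + 2.06×397 + 2.64×228 = 445.44 + 104.28 + 2418.27 + 817.82 + 601.92 = 4387.73
Index = 4537.83 / 4387.73 × 100 = 103.4209

103.42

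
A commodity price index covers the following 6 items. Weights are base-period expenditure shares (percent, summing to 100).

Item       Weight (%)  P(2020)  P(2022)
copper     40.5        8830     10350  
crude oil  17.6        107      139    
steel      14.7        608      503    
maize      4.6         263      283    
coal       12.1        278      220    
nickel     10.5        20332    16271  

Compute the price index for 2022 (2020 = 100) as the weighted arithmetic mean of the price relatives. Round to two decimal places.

105.42

copper: 40.5 × (10350/8830) = 40.5 × 1.172140 = 47.4717
crude oil: 17.6 × (139/107) = 17.6 × 1.299065 = 22.8636
steel: 14.7 × (503/608) = 14.7 × 0.827303 = 12.1613
maize: 4.6 × (283/263) = 4.6 × 1.076046 = 4.9498
coal: 12.1 × (220/278) = 12.1 × 0.791367 = 9.5755
nickel: 10.5 × (16271/20332) = 10.5 × 0.800266 = 8.4028
Index = Σ wᵢ·(p₁ᵢ/p₀ᵢ) = 47.4717 + 22.8636 + 12.1613 + 4.9498 + 9.5755 + 8.4028 = 105.4247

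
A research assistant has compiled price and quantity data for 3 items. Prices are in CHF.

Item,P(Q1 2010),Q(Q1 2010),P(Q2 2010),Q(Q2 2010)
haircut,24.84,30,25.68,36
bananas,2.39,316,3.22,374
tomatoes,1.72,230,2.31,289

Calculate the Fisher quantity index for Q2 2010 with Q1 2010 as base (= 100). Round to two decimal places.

120.55

Laspeyres component (base-period weights):
ΣP(Q1 2010)Q(Q2 2010) = 24.84×36 + 2.39×374 + 1.72×289 = 894.24 + 893.86 + 497.08 = 2285.18
ΣP(Q1 2010)Q(Q1 2010) = 24.84×30 + 2.39×316 + 1.72×230 = 745.2 + 755.24 + 395.6 = 1896.04
L = 2285.18 / 1896.04 × 100 = 120.5238
Paasche component (current-period weights):
ΣP(Q2 2010)Q(Q2 2010) = 25.68×36 + 3.22×374 + 2.31×289 = 924.48 + 1204.28 + 667.59 = 2796.35
ΣP(Q2 2010)Q(Q1 2010) = 25.68×30 + 3.22×316 + 2.31×230 = 770.4 + 1017.52 + 531.3 = 2319.22
P = 2796.35 / 2319.22 × 100 = 120.5729
Fisher = √(L × P) = √(120.5238 × 120.5729) = 120.5483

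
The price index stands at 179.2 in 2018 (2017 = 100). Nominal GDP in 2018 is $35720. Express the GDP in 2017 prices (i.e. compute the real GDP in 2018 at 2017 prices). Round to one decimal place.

Real = Nominal ÷ (Index/100) = 35720 ÷ (179.2/100)
     = 35720 ÷ 1.792 = 19933.0357

19933.0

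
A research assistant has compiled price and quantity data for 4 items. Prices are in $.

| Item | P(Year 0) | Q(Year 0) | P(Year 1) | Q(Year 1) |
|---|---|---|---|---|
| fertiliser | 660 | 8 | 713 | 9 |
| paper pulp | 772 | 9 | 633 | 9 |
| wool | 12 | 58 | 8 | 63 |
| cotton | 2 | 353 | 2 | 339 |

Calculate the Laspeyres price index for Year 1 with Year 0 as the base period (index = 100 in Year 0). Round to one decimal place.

92.2

Laspeyres price index uses base-period quantities as weights.
ΣP(Year 1)·Q(Year 0) = 713×8 + 633×9 + 8×58 + 2×353 = 5704 + 5697 + 464 + 706 = 12571
ΣP(Year 0)·Q(Year 0) = 660×8 + 772×9 + 12×58 + 2×353 = 5280 + 6948 + 696 + 706 = 13630
Index = 12571 / 13630 × 100 = 92.2304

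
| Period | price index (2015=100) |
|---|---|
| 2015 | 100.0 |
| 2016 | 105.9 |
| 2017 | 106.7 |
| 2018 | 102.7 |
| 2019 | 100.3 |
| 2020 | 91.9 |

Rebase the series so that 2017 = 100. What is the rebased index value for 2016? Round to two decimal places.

99.25

Rebased(2016) = 105.9 / 106.7 × 100 = 99.2502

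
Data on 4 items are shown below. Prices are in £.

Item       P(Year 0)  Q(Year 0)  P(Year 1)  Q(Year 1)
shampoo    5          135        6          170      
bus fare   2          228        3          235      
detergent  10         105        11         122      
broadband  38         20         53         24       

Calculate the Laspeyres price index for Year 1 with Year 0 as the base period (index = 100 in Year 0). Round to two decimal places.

Laspeyres price index uses base-period quantities as weights.
ΣP(Year 1)·Q(Year 0) = 6×135 + 3×228 + 11×105 + 53×20 = 810 + 684 + 1155 + 1060 = 3709
ΣP(Year 0)·Q(Year 0) = 5×135 + 2×228 + 10×105 + 38×20 = 675 + 456 + 1050 + 760 = 2941
Index = 3709 / 2941 × 100 = 126.1136

126.11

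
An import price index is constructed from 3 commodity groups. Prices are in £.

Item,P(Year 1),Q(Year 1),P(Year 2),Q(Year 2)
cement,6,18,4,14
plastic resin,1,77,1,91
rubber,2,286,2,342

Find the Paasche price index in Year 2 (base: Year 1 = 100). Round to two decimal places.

96.74

Paasche price index uses current-period quantities as weights.
ΣP(Year 2)·Q(Year 2) = 4×14 + 1×91 + 2×342 = 56 + 91 + 684 = 831
ΣP(Year 1)·Q(Year 2) = 6×14 + 1×91 + 2×342 = 84 + 91 + 684 = 859
Index = 831 / 859 × 100 = 96.7404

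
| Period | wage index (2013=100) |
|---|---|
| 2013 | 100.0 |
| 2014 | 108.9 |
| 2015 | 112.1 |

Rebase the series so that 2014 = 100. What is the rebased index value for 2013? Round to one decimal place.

Rebased(2013) = 100.0 / 108.9 × 100 = 91.8274

91.8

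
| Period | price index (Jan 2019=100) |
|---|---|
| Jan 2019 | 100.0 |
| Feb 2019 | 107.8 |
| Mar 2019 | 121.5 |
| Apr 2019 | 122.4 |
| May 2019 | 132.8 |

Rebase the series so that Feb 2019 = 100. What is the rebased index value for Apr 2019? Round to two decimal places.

113.54

Rebased(Apr 2019) = 122.4 / 107.8 × 100 = 113.5436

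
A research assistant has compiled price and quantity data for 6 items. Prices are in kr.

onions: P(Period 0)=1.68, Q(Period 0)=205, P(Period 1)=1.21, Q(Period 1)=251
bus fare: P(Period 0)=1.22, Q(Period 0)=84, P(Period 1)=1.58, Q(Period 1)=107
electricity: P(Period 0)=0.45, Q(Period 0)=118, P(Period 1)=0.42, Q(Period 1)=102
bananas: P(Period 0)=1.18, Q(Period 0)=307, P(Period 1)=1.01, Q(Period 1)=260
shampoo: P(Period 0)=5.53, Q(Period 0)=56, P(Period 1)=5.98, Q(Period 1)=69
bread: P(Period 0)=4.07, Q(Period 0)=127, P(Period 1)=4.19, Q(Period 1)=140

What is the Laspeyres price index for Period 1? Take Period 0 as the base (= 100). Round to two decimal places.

95.18

Laspeyres price index uses base-period quantities as weights.
ΣP(Period 1)·Q(Period 0) = 1.21×205 + 1.58×84 + 0.42×118 + 1.01×307 + 5.98×56 + 4.19×127 = 248.05 + 132.72 + 49.56 + 310.07 + 334.88 + 532.13 = 1607.41
ΣP(Period 0)·Q(Period 0) = 1.68×205 + 1.22×84 + 0.45×118 + 1.18×307 + 5.53×56 + 4.07×127 = 344.4 + 102.48 + 53.1 + 362.26 + 309.68 + 516.89 = 1688.81
Index = 1607.41 / 1688.81 × 100 = 95.1800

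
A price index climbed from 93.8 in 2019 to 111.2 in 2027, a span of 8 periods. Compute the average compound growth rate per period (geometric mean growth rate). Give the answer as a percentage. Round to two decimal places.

Growth factor = (111.2/93.8)^(1/8) = (1.185501)^(1/8) = 1.021499
Growth rate = 1.021499 − 1 = 0.021499 = 2.1499%

2.15%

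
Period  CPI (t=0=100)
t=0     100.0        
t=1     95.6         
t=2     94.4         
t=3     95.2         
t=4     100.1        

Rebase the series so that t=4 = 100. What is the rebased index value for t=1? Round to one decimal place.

95.5

Rebased(t=1) = 95.6 / 100.1 × 100 = 95.5045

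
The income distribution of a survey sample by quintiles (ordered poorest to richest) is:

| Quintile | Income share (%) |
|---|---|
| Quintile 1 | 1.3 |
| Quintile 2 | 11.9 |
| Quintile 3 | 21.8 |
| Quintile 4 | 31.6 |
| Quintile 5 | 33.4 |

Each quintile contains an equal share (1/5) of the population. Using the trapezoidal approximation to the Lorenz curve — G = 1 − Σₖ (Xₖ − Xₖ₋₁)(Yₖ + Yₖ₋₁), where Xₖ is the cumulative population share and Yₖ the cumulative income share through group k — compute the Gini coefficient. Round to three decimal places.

Cumulative income shares Yₖ: 0.0130, 0.1320, 0.3500, 0.6660, 1.0000
Σ (Xₖ−Xₖ₋₁)(Yₖ+Yₖ₋₁) = (1/5)(0.0130+0.0000) + (1/5)(0.1320+0.0130) + (1/5)(0.3500+0.1320) + (1/5)(0.6660+0.3500) + (1/5)(1.0000+0.6660)
  = 0.0026 + 0.0290 + 0.0964 + 0.2032 + 0.3332 = 0.6644
G = 1 − 0.6644 = 0.3356

0.336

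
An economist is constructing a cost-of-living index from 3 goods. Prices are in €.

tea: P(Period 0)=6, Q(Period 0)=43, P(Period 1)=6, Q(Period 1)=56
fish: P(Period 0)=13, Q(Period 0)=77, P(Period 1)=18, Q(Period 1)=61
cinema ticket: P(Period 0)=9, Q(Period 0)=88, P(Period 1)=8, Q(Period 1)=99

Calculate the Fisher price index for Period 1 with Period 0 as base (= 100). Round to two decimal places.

112.32

Laspeyres component (base-period weights):
ΣP(Period 1)Q(Period 0) = 6×43 + 18×77 + 8×88 = 258 + 1386 + 704 = 2348
ΣP(Period 0)Q(Period 0) = 6×43 + 13×77 + 9×88 = 258 + 1001 + 792 = 2051
L = 2348 / 2051 × 100 = 114.4807
Paasche component (current-period weights):
ΣP(Period 1)Q(Period 1) = 6×56 + 18×61 + 8×99 = 336 + 1098 + 792 = 2226
ΣP(Period 0)Q(Period 1) = 6×56 + 13×61 + 9×99 = 336 + 793 + 891 = 2020
P = 2226 / 2020 × 100 = 110.1980
Fisher = √(L × P) = √(114.4807 × 110.1980) = 112.3190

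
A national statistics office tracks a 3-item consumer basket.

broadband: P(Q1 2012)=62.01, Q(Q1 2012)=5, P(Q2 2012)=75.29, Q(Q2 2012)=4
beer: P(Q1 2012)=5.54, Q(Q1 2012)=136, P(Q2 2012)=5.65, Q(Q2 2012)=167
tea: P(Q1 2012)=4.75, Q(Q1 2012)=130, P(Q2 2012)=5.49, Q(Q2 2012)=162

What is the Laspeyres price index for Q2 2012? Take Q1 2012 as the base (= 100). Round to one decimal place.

Laspeyres price index uses base-period quantities as weights.
ΣP(Q2 2012)·Q(Q1 2012) = 75.29×5 + 5.65×136 + 5.49×130 = 376.45 + 768.4 + 713.7 = 1858.55
ΣP(Q1 2012)·Q(Q1 2012) = 62.01×5 + 5.54×136 + 4.75×130 = 310.05 + 753.44 + 617.5 = 1680.99
Index = 1858.55 / 1680.99 × 100 = 110.5628

110.6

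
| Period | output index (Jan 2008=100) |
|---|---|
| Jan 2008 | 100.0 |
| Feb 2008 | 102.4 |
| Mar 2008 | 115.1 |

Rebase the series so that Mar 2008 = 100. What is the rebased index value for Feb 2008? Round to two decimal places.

Rebased(Feb 2008) = 102.4 / 115.1 × 100 = 88.9661

88.97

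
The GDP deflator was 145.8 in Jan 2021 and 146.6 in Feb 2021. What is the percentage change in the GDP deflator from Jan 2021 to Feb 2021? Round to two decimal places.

Change = (146.6 − 145.8) / 145.8 × 100
       = 0.8 / 145.8 × 100 = 0.5487%

0.55%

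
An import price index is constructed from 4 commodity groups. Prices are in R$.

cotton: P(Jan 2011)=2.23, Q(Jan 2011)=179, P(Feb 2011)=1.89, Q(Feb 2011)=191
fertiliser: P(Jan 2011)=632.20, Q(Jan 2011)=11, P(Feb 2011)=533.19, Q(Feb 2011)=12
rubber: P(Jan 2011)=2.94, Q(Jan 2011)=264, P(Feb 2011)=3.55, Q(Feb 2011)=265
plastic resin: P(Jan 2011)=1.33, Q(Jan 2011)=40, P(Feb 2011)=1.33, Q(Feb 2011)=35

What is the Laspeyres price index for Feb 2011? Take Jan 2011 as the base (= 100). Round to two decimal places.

87.91

Laspeyres price index uses base-period quantities as weights.
ΣP(Feb 2011)·Q(Jan 2011) = 1.89×179 + 533.19×11 + 3.55×264 + 1.33×40 = 338.31 + 5865.09 + 937.2 + 53.2 = 7193.8
ΣP(Jan 2011)·Q(Jan 2011) = 2.23×179 + 632.20×11 + 2.94×264 + 1.33×40 = 399.17 + 6954.2 + 776.16 + 53.2 = 8182.73
Index = 7193.8 / 8182.73 × 100 = 87.9144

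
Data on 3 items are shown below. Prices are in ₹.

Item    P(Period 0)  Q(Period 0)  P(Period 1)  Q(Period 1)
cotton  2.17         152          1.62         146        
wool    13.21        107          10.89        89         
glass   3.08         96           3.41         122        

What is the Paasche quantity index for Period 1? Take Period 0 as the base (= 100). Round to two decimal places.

Paasche quantity index uses current-period prices as weights.
ΣP(Period 1)·Q(Period 1) = 1.62×146 + 10.89×89 + 3.41×122 = 236.52 + 969.21 + 416.02 = 1621.75
ΣP(Period 1)·Q(Period 0) = 1.62×152 + 10.89×107 + 3.41×96 = 246.24 + 1165.23 + 327.36 = 1738.83
Index = 1621.75 / 1738.83 × 100 = 93.2667

93.27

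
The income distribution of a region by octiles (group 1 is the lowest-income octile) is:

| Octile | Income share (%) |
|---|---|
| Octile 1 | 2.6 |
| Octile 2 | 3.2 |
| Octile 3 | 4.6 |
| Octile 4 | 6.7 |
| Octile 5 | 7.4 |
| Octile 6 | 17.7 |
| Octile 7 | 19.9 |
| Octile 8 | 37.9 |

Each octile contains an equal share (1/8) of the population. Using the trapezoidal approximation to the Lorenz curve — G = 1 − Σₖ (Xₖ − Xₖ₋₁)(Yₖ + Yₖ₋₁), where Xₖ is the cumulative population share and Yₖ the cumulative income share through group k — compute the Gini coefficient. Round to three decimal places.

0.463

Cumulative income shares Yₖ: 0.0260, 0.0580, 0.1040, 0.1710, 0.2450, 0.4220, 0.6210, 1.0000
Σ (Xₖ−Xₖ₋₁)(Yₖ+Yₖ₋₁) = (1/8)(0.0260+0.0000) + (1/8)(0.0580+0.0260) + (1/8)(0.1040+0.0580) + (1/8)(0.1710+0.1040) + (1/8)(0.2450+0.1710) + (1/8)(0.4220+0.2450) + (1/8)(0.6210+0.4220) + (1/8)(1.0000+0.6210)
  = 0.0033 + 0.0105 + 0.0203 + 0.0344 + 0.0520 + 0.0834 + 0.1304 + 0.2026 = 0.5368
G = 1 − 0.5368 = 0.4632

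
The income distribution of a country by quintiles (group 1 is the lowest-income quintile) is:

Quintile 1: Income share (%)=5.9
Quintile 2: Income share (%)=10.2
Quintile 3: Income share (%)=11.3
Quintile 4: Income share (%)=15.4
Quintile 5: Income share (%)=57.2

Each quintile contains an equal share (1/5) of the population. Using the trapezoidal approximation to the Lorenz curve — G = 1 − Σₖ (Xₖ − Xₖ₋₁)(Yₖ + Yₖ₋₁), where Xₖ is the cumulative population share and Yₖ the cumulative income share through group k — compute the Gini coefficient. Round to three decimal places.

Cumulative income shares Yₖ: 0.0590, 0.1610, 0.2740, 0.4280, 1.0000
Σ (Xₖ−Xₖ₋₁)(Yₖ+Yₖ₋₁) = (1/5)(0.0590+0.0000) + (1/5)(0.1610+0.0590) + (1/5)(0.2740+0.1610) + (1/5)(0.4280+0.2740) + (1/5)(1.0000+0.4280)
  = 0.0118 + 0.0440 + 0.0870 + 0.1404 + 0.2856 = 0.5688
G = 1 − 0.5688 = 0.4312

0.431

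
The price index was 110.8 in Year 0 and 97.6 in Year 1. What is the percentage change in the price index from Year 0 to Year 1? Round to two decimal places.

Change = (97.6 − 110.8) / 110.8 × 100
       = -13.2 / 110.8 × 100 = -11.9134%

-11.91%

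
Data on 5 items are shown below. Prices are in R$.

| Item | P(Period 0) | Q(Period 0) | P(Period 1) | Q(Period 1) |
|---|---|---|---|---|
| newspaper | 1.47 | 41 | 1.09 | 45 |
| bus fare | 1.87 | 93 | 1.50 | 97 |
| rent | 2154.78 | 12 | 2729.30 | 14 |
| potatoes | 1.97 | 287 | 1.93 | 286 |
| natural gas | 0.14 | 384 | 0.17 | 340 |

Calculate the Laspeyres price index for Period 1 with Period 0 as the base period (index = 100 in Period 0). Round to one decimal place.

125.6

Laspeyres price index uses base-period quantities as weights.
ΣP(Period 1)·Q(Period 0) = 1.09×41 + 1.50×93 + 2729.30×12 + 1.93×287 + 0.17×384 = 44.69 + 139.5 + 32751.6 + 553.91 + 65.28 = 33554.98
ΣP(Period 0)·Q(Period 0) = 1.47×41 + 1.87×93 + 2154.78×12 + 1.97×287 + 0.14×384 = 60.27 + 173.91 + 25857.36 + 565.39 + 53.76 = 26710.69
Index = 33554.98 / 26710.69 × 100 = 125.6238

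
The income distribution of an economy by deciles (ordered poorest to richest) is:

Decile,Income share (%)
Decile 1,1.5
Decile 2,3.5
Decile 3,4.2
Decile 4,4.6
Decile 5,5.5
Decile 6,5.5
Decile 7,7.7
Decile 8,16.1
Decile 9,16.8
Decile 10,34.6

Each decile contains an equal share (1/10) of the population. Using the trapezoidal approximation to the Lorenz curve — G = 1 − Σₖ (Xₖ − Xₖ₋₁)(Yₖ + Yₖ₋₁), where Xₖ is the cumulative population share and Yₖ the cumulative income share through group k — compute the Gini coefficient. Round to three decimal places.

0.460

Cumulative income shares Yₖ: 0.0150, 0.0500, 0.0920, 0.1380, 0.1930, 0.2480, 0.3250, 0.4860, 0.6540, 1.0000
Σ (Xₖ−Xₖ₋₁)(Yₖ+Yₖ₋₁) = (1/10)(0.0150+0.0000) + (1/10)(0.0500+0.0150) + (1/10)(0.0920+0.0500) + (1/10)(0.1380+0.0920) + (1/10)(0.1930+0.1380) + (1/10)(0.2480+0.1930) + (1/10)(0.3250+0.2480) + (1/10)(0.4860+0.3250) + (1/10)(0.6540+0.4860) + (1/10)(1.0000+0.6540)
  = 0.0015 + 0.0065 + 0.0142 + 0.0230 + 0.0331 + 0.0441 + 0.0573 + 0.0811 + 0.1140 + 0.1654 = 0.5402
G = 1 − 0.5402 = 0.4598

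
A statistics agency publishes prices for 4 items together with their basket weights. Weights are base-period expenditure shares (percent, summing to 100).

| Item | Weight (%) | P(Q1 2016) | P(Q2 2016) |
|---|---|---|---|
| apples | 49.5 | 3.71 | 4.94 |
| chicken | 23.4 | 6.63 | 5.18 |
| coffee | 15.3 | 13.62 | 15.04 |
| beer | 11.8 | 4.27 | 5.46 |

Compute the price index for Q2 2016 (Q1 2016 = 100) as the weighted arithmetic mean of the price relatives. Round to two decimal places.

116.18

apples: 49.5 × (4.94/3.71) = 49.5 × 1.331536 = 65.9111
chicken: 23.4 × (5.18/6.63) = 23.4 × 0.781297 = 18.2824
coffee: 15.3 × (15.04/13.62) = 15.3 × 1.104258 = 16.8952
beer: 11.8 × (5.46/4.27) = 11.8 × 1.278689 = 15.0885
Index = Σ wᵢ·(p₁ᵢ/p₀ᵢ) = 65.9111 + 18.2824 + 16.8952 + 15.0885 = 116.1771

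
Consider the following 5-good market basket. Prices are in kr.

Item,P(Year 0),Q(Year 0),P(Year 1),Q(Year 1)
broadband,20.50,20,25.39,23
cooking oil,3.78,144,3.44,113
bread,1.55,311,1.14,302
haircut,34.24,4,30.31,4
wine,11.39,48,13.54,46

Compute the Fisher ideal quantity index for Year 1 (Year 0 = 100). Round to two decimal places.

96.23

Laspeyres component (base-period weights):
ΣP(Year 0)Q(Year 1) = 20.50×23 + 3.78×113 + 1.55×302 + 34.24×4 + 11.39×46 = 471.5 + 427.14 + 468.1 + 136.96 + 523.94 = 2027.64
ΣP(Year 0)Q(Year 0) = 20.50×20 + 3.78×144 + 1.55×311 + 34.24×4 + 11.39×48 = 410 + 544.32 + 482.05 + 136.96 + 546.72 = 2120.05
L = 2027.64 / 2120.05 × 100 = 95.6411
Paasche component (current-period weights):
ΣP(Year 1)Q(Year 1) = 25.39×23 + 3.44×113 + 1.14×302 + 30.31×4 + 13.54×46 = 583.97 + 388.72 + 344.28 + 121.24 + 622.84 = 2061.05
ΣP(Year 1)Q(Year 0) = 25.39×20 + 3.44×144 + 1.14×311 + 30.31×4 + 13.54×48 = 507.8 + 495.36 + 354.54 + 121.24 + 649.92 = 2128.86
P = 2061.05 / 2128.86 × 100 = 96.8147
Fisher = √(L × P) = √(95.6411 × 96.8147) = 96.2261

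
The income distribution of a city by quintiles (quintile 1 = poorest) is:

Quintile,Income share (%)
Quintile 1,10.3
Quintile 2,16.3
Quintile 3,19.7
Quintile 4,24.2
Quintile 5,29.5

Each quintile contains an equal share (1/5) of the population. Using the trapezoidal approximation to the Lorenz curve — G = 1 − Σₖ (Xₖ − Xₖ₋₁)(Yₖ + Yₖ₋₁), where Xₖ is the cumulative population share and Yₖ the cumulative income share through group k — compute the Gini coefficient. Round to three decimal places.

Cumulative income shares Yₖ: 0.1030, 0.2660, 0.4630, 0.7050, 1.0000
Σ (Xₖ−Xₖ₋₁)(Yₖ+Yₖ₋₁) = (1/5)(0.1030+0.0000) + (1/5)(0.2660+0.1030) + (1/5)(0.4630+0.2660) + (1/5)(0.7050+0.4630) + (1/5)(1.0000+0.7050)
  = 0.0206 + 0.0738 + 0.1458 + 0.2336 + 0.3410 = 0.8148
G = 1 − 0.8148 = 0.1852

0.185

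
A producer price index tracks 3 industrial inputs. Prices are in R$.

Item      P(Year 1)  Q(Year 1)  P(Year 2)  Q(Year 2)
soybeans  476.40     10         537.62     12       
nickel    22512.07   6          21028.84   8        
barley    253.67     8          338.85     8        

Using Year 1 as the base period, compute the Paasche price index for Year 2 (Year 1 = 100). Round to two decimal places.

Paasche price index uses current-period quantities as weights.
ΣP(Year 2)·Q(Year 2) = 537.62×12 + 21028.84×8 + 338.85×8 = 6451.44 + 168230.72 + 2710.8 = 177392.96
ΣP(Year 1)·Q(Year 2) = 476.40×12 + 22512.07×8 + 253.67×8 = 5716.8 + 180096.56 + 2029.36 = 187842.72
Index = 177392.96 / 187842.72 × 100 = 94.4370

94.44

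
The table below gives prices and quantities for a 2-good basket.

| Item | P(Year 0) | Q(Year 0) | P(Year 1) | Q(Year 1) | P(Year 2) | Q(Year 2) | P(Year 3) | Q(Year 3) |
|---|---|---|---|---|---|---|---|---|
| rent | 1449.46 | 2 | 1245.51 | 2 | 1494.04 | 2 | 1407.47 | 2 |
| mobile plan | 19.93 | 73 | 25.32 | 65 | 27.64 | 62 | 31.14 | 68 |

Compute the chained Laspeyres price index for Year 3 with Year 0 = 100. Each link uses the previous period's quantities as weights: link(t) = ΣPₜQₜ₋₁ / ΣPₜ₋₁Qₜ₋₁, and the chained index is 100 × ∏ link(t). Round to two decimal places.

116.35

Link Year 0→Year 1:
ΣP(Year 1)Q(Year 0) = 1245.51×2 + 25.32×73 = 2491.02 + 1848.36 = 4339.38
ΣP(Year 0)Q(Year 0) = 1449.46×2 + 19.93×73 = 2898.92 + 1454.89 = 4353.81
link = 4339.38/4353.81 = 0.996686
Link Year 1→Year 2:
ΣP(Year 2)Q(Year 1) = 1494.04×2 + 27.64×65 = 2988.08 + 1796.6 = 4784.68
ΣP(Year 1)Q(Year 1) = 1245.51×2 + 25.32×65 = 2491.02 + 1645.8 = 4136.82
link = 4784.68/4136.82 = 1.156608
Link Year 2→Year 3:
ΣP(Year 3)Q(Year 2) = 1407.47×2 + 31.14×62 = 2814.94 + 1930.68 = 4745.62
ΣP(Year 2)Q(Year 2) = 1494.04×2 + 27.64×62 = 2988.08 + 1713.68 = 4701.76
link = 4745.62/4701.76 = 1.009328
Chained index = 100 × 0.996686 × 1.156608 × 1.009328 = 116.3528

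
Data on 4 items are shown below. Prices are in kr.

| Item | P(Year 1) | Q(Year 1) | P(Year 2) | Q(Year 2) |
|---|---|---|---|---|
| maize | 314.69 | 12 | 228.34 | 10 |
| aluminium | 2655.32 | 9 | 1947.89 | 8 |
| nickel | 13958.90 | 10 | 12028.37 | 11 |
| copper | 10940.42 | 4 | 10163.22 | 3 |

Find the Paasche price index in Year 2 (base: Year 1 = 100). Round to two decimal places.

85.72

Paasche price index uses current-period quantities as weights.
ΣP(Year 2)·Q(Year 2) = 228.34×10 + 1947.89×8 + 12028.37×11 + 10163.22×3 = 2283.4 + 15583.12 + 132312.07 + 30489.66 = 180668.25
ΣP(Year 1)·Q(Year 2) = 314.69×10 + 2655.32×8 + 13958.90×11 + 10940.42×3 = 3146.9 + 21242.56 + 153547.9 + 32821.26 = 210758.62
Index = 180668.25 / 210758.62 × 100 = 85.7228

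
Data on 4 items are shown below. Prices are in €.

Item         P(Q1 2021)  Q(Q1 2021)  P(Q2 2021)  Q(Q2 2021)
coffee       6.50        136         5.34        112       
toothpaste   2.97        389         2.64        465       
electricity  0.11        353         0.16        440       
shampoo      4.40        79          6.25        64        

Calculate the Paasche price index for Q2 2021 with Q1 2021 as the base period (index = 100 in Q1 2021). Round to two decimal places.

94.14

Paasche price index uses current-period quantities as weights.
ΣP(Q2 2021)·Q(Q2 2021) = 5.34×112 + 2.64×465 + 0.16×440 + 6.25×64 = 598.08 + 1227.6 + 70.4 + 400 = 2296.08
ΣP(Q1 2021)·Q(Q2 2021) = 6.50×112 + 2.97×465 + 0.11×440 + 4.40×64 = 728 + 1381.05 + 48.4 + 281.6 = 2439.05
Index = 2296.08 / 2439.05 × 100 = 94.1383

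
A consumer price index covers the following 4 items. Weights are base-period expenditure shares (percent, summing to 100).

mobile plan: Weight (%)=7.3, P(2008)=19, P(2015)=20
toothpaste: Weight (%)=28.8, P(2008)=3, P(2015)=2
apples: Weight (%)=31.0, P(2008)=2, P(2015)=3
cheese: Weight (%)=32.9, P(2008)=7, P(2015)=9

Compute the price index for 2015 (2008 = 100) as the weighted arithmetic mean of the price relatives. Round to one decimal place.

115.7

mobile plan: 7.3 × (20/19) = 7.3 × 1.052632 = 7.6842
toothpaste: 28.8 × (2/3) = 28.8 × 0.666667 = 19.2000
apples: 31.0 × (3/2) = 31.0 × 1.500000 = 46.5000
cheese: 32.9 × (9/7) = 32.9 × 1.285714 = 42.3000
Index = Σ wᵢ·(p₁ᵢ/p₀ᵢ) = 7.6842 + 19.2000 + 46.5000 + 42.3000 = 115.6842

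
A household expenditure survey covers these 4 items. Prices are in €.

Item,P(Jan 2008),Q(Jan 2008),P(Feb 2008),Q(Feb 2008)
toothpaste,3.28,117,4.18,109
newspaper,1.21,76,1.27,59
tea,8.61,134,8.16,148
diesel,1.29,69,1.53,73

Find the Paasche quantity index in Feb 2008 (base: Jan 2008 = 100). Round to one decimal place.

Paasche quantity index uses current-period prices as weights.
ΣP(Feb 2008)·Q(Feb 2008) = 4.18×109 + 1.27×59 + 8.16×148 + 1.53×73 = 455.62 + 74.93 + 1207.68 + 111.69 = 1849.92
ΣP(Feb 2008)·Q(Jan 2008) = 4.18×117 + 1.27×76 + 8.16×134 + 1.53×69 = 489.06 + 96.52 + 1093.44 + 105.57 = 1784.59
Index = 1849.92 / 1784.59 × 100 = 103.6608

103.7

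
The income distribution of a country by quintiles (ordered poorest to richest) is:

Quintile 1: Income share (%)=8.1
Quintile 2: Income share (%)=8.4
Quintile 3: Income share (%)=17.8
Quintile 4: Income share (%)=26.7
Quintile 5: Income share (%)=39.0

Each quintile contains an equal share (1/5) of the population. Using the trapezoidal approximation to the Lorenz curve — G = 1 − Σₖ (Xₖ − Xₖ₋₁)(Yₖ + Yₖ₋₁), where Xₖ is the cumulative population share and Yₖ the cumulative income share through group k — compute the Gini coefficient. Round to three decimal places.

Cumulative income shares Yₖ: 0.0810, 0.1650, 0.3430, 0.6100, 1.0000
Σ (Xₖ−Xₖ₋₁)(Yₖ+Yₖ₋₁) = (1/5)(0.0810+0.0000) + (1/5)(0.1650+0.0810) + (1/5)(0.3430+0.1650) + (1/5)(0.6100+0.3430) + (1/5)(1.0000+0.6100)
  = 0.0162 + 0.0492 + 0.1016 + 0.1906 + 0.3220 = 0.6796
G = 1 − 0.6796 = 0.3204

0.320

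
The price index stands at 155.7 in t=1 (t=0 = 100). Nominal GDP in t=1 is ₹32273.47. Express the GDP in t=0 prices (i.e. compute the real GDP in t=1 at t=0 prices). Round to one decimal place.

Real = Nominal ÷ (Index/100) = 32273.47 ÷ (155.7/100)
     = 32273.47 ÷ 1.557 = 20727.9833

20728.0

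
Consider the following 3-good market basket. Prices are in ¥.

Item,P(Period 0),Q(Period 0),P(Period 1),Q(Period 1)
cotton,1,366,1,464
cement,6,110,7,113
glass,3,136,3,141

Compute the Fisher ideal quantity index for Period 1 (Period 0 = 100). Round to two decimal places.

108.91

Laspeyres component (base-period weights):
ΣP(Period 0)Q(Period 1) = 1×464 + 6×113 + 3×141 = 464 + 678 + 423 = 1565
ΣP(Period 0)Q(Period 0) = 1×366 + 6×110 + 3×136 = 366 + 660 + 408 = 1434
L = 1565 / 1434 × 100 = 109.1353
Paasche component (current-period weights):
ΣP(Period 1)Q(Period 1) = 1×464 + 7×113 + 3×141 = 464 + 791 + 423 = 1678
ΣP(Period 1)Q(Period 0) = 1×366 + 7×110 + 3×136 = 366 + 770 + 408 = 1544
P = 1678 / 1544 × 100 = 108.6788
Fisher = √(L × P) = √(109.1353 × 108.6788) = 108.9068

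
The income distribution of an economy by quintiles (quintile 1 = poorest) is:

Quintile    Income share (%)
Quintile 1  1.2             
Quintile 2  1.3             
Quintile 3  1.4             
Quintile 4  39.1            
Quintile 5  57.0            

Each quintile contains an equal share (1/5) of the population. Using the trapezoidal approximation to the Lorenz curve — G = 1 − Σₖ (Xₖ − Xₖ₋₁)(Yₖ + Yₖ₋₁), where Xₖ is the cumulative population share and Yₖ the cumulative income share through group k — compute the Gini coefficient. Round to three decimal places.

Cumulative income shares Yₖ: 0.0120, 0.0250, 0.0390, 0.4300, 1.0000
Σ (Xₖ−Xₖ₋₁)(Yₖ+Yₖ₋₁) = (1/5)(0.0120+0.0000) + (1/5)(0.0250+0.0120) + (1/5)(0.0390+0.0250) + (1/5)(0.4300+0.0390) + (1/5)(1.0000+0.4300)
  = 0.0024 + 0.0074 + 0.0128 + 0.0938 + 0.2860 = 0.4024
G = 1 − 0.4024 = 0.5976

0.598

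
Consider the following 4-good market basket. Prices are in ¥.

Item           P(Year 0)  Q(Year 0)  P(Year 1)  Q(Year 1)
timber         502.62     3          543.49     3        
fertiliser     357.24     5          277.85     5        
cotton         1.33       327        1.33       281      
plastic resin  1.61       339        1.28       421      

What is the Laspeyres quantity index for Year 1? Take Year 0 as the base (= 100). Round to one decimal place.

101.7

Laspeyres quantity index uses base-period prices as weights.
ΣP(Year 0)·Q(Year 1) = 502.62×3 + 357.24×5 + 1.33×281 + 1.61×421 = 1507.86 + 1786.2 + 373.73 + 677.81 = 4345.6
ΣP(Year 0)·Q(Year 0) = 502.62×3 + 357.24×5 + 1.33×327 + 1.61×339 = 1507.86 + 1786.2 + 434.91 + 545.79 = 4274.76
Index = 4345.6 / 4274.76 × 100 = 101.6572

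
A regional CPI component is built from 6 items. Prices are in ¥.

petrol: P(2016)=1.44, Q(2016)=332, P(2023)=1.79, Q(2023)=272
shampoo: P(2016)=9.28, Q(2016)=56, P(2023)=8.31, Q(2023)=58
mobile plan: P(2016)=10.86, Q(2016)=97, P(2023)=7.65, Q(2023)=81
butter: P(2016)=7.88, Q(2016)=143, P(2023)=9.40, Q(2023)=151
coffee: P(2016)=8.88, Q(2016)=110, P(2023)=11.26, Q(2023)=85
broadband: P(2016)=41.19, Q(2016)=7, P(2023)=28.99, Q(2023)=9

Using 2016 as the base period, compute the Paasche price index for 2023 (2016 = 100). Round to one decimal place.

102.4

Paasche price index uses current-period quantities as weights.
ΣP(2023)·Q(2023) = 1.79×272 + 8.31×58 + 7.65×81 + 9.40×151 + 11.26×85 + 28.99×9 = 486.88 + 481.98 + 619.65 + 1419.4 + 957.1 + 260.91 = 4225.92
ΣP(2016)·Q(2023) = 1.44×272 + 9.28×58 + 10.86×81 + 7.88×151 + 8.88×85 + 41.19×9 = 391.68 + 538.24 + 879.66 + 1189.88 + 754.8 + 370.71 = 4124.97
Index = 4225.92 / 4124.97 × 100 = 102.4473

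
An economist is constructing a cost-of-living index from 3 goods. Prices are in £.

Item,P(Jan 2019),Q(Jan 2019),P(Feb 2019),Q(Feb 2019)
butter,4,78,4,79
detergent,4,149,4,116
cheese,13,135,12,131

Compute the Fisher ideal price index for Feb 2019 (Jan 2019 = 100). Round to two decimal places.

Laspeyres component (base-period weights):
ΣP(Feb 2019)Q(Jan 2019) = 4×78 + 4×149 + 12×135 = 312 + 596 + 1620 = 2528
ΣP(Jan 2019)Q(Jan 2019) = 4×78 + 4×149 + 13×135 = 312 + 596 + 1755 = 2663
L = 2528 / 2663 × 100 = 94.9305
Paasche component (current-period weights):
ΣP(Feb 2019)Q(Feb 2019) = 4×79 + 4×116 + 12×131 = 316 + 464 + 1572 = 2352
ΣP(Jan 2019)Q(Feb 2019) = 4×79 + 4×116 + 13×131 = 316 + 464 + 1703 = 2483
P = 2352 / 2483 × 100 = 94.7241
Fisher = √(L × P) = √(94.9305 × 94.7241) = 94.8273

94.83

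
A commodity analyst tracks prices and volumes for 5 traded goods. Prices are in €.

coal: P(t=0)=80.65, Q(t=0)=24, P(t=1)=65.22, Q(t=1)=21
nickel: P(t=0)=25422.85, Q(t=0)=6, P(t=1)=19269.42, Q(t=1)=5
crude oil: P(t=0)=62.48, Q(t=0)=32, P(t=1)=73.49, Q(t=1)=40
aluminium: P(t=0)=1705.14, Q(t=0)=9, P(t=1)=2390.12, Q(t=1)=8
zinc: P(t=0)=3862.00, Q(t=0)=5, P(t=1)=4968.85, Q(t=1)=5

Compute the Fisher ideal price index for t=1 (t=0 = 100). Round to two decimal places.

Laspeyres component (base-period weights):
ΣP(t=1)Q(t=0) = 65.22×24 + 19269.42×6 + 73.49×32 + 2390.12×9 + 4968.85×5 = 1565.28 + 115616.52 + 2351.68 + 21511.08 + 24844.25 = 165888.81
ΣP(t=0)Q(t=0) = 80.65×24 + 25422.85×6 + 62.48×32 + 1705.14×9 + 3862.00×5 = 1935.6 + 152537.1 + 1999.36 + 15346.26 + 19310 = 191128.32
L = 165888.81 / 191128.32 × 100 = 86.7945
Paasche component (current-period weights):
ΣP(t=1)Q(t=1) = 65.22×21 + 19269.42×5 + 73.49×40 + 2390.12×8 + 4968.85×5 = 1369.62 + 96347.1 + 2939.6 + 19120.96 + 24844.25 = 144621.53
ΣP(t=0)Q(t=1) = 80.65×21 + 25422.85×5 + 62.48×40 + 1705.14×8 + 3862.00×5 = 1693.65 + 127114.25 + 2499.2 + 13641.12 + 19310 = 164258.22
P = 144621.53 / 164258.22 × 100 = 88.0452
Fisher = √(L × P) = √(86.7945 × 88.0452) = 87.4176

87.42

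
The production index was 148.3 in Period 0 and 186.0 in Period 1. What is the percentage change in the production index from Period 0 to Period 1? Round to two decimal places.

Change = (186.0 − 148.3) / 148.3 × 100
       = 37.7 / 148.3 × 100 = 25.4214%

25.42%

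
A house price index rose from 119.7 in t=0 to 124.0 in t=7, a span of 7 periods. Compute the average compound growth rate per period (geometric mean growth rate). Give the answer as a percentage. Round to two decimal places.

Growth factor = (124.0/119.7)^(1/7) = (1.035923)^(1/7) = 1.005055
Growth rate = 1.005055 − 1 = 0.005055 = 0.5055%

0.51%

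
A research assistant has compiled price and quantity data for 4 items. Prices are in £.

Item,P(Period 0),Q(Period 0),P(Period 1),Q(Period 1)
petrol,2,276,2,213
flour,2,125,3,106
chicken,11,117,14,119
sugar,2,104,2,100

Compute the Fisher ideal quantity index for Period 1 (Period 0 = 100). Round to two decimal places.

93.80

Laspeyres component (base-period weights):
ΣP(Period 0)Q(Period 1) = 2×213 + 2×106 + 11×119 + 2×100 = 426 + 212 + 1309 + 200 = 2147
ΣP(Period 0)Q(Period 0) = 2×276 + 2×125 + 11×117 + 2×104 = 552 + 250 + 1287 + 208 = 2297
L = 2147 / 2297 × 100 = 93.4697
Paasche component (current-period weights):
ΣP(Period 1)Q(Period 1) = 2×213 + 3×106 + 14×119 + 2×100 = 426 + 318 + 1666 + 200 = 2610
ΣP(Period 1)Q(Period 0) = 2×276 + 3×125 + 14×117 + 2×104 = 552 + 375 + 1638 + 208 = 2773
P = 2610 / 2773 × 100 = 94.1219
Fisher = √(L × P) = √(93.4697 × 94.1219) = 93.7952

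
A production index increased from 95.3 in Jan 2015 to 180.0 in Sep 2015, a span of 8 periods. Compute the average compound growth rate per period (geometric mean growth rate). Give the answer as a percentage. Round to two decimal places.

Growth factor = (180.0/95.3)^(1/8) = (1.888772)^(1/8) = 1.082736
Growth rate = 1.082736 − 1 = 0.082736 = 8.2736%

8.27%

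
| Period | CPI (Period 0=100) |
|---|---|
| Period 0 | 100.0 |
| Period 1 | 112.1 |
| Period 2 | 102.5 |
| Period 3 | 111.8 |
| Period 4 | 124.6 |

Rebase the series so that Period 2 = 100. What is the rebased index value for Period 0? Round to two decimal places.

97.56

Rebased(Period 0) = 100.0 / 102.5 × 100 = 97.5610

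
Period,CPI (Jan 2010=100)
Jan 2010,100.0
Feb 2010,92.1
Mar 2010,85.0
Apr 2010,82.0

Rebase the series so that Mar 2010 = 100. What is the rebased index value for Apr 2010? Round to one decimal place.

Rebased(Apr 2010) = 82.0 / 85.0 × 100 = 96.4706

96.5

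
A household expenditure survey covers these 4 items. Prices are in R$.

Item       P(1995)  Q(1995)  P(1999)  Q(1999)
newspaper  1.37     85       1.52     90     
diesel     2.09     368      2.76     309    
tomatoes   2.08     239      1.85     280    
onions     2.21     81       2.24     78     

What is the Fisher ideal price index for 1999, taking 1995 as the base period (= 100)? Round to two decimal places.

111.81

Laspeyres component (base-period weights):
ΣP(1999)Q(1995) = 1.52×85 + 2.76×368 + 1.85×239 + 2.24×81 = 129.2 + 1015.68 + 442.15 + 181.44 = 1768.47
ΣP(1995)Q(1995) = 1.37×85 + 2.09×368 + 2.08×239 + 2.21×81 = 116.45 + 769.12 + 497.12 + 179.01 = 1561.7
L = 1768.47 / 1561.7 × 100 = 113.2401
Paasche component (current-period weights):
ΣP(1999)Q(1999) = 1.52×90 + 2.76×309 + 1.85×280 + 2.24×78 = 136.8 + 852.84 + 518 + 174.72 = 1682.36
ΣP(1995)Q(1999) = 1.37×90 + 2.09×309 + 2.08×280 + 2.21×78 = 123.3 + 645.81 + 582.4 + 172.38 = 1523.89
P = 1682.36 / 1523.89 × 100 = 110.3990
Fisher = √(L × P) = √(113.2401 × 110.3990) = 111.8105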